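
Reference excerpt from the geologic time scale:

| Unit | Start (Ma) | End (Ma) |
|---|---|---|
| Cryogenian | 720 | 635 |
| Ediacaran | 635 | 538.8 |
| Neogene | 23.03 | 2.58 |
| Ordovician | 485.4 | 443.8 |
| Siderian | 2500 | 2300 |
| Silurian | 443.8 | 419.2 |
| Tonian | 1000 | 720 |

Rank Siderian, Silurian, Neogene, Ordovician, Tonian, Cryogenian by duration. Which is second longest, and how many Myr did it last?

Start − end for each: Siderian 2500 − 2300 = 200; Silurian 443.8 − 419.2 = 24.6; Neogene 23.03 − 2.58 = 20.45; Ordovician 485.4 − 443.8 = 41.6; Tonian 1000 − 720 = 280; Cryogenian 720 − 635 = 85.
Ranking these from longest: Tonian > Siderian > Cryogenian > Ordovician > Silurian > Neogene.
Position 2 in that ranking is Siderian, which lasted 200 Myr.

Siderian, 200 million years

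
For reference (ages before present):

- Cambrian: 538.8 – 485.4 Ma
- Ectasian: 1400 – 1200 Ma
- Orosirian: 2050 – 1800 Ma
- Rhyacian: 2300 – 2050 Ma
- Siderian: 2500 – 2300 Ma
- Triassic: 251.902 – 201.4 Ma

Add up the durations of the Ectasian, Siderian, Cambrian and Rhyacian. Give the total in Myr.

703.4 million years

Duration is start − end for each: (1400 − 1200) + (2500 − 2300) + (538.8 − 485.4) + (2300 − 2050).
That is 200 + 200 + 53.4 + 250, which totals 703.4 million years.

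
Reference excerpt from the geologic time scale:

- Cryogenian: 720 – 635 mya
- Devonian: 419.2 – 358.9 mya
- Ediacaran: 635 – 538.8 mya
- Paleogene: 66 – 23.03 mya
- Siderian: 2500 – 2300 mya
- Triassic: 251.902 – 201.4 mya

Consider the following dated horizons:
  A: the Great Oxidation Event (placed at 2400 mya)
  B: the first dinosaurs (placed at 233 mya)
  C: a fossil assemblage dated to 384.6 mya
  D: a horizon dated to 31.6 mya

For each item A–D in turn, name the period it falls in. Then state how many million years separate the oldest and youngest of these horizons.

A — Siderian; B — Triassic; C — Devonian; D — Paleogene; span 2368.4 million years

Match each age against the start–end ranges in the excerpt: A = 2400 Ma → Siderian (2500–2300); B = 233 Ma → Triassic (251.902–201.4); C = 384.6 Ma → Devonian (419.2–358.9); D = 31.6 Ma → Paleogene (66–23.03).
The largest age is 2400 Ma and the smallest is 31.6 Ma; their difference is 2368.4 Myr.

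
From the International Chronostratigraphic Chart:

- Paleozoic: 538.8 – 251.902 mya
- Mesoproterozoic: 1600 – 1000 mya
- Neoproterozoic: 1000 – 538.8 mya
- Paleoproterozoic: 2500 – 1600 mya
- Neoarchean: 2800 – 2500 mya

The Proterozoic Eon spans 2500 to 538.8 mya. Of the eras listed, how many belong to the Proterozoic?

3

Eras inside 2500–538.8 Ma: Paleoproterozoic, Mesoproterozoic, Neoproterozoic — 3 in total.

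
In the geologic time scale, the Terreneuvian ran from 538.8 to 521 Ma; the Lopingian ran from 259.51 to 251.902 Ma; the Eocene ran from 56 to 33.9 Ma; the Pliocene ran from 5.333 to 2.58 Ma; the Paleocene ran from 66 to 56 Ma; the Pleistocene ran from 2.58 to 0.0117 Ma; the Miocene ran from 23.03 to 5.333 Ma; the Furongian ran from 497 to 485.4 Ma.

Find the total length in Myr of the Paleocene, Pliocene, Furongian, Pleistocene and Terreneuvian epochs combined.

44.7213 million years

Each duration: Paleocene = 10; Pliocene = 2.753; Furongian = 11.6; Pleistocene = 2.5683; Terreneuvian = 17.8.
Sum: 10 + 2.753 + 11.6 + 2.5683 + 17.8 = 44.7213 Myr.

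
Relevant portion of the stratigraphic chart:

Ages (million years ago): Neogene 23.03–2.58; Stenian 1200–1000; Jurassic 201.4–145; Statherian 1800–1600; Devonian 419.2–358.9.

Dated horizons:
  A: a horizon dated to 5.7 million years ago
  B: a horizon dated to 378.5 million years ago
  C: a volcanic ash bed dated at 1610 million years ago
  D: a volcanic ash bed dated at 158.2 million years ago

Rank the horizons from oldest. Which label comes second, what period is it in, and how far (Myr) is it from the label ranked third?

B, in the Devonian; 220.3 million years to D

Sorted oldest-first by Ma: C (1610), B (378.5), D (158.2), A (5.7).
The second oldest is B at 378.5 Ma, which lies in 419.2–358.9 Ma: the Devonian.
The third oldest is D at 158.2 Ma; separation = |378.5 − 158.2| = 220.3 Myr.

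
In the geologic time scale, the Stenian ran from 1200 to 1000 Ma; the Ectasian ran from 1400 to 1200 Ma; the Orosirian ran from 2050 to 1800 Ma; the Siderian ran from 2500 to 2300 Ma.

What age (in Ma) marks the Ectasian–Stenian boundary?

1200 Ma

The Ectasian ends and the Stenian begins at 1200 Ma.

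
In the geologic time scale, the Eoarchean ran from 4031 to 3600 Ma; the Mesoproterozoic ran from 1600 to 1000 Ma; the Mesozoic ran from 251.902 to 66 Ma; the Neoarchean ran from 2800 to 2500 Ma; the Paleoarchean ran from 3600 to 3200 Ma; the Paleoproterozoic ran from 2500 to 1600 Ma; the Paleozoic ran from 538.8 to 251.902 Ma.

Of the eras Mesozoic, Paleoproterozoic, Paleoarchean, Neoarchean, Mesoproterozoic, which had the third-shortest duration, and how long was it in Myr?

Durations: Mesozoic 185.902; Paleoproterozoic 900; Paleoarchean 400; Neoarchean 300; Mesoproterozoic 600 Myr.
Sorted shortest-first: Mesozoic (185.902), Neoarchean (300), Paleoarchean (400), Mesoproterozoic (600), Paleoproterozoic (900).
The third shortest is Paleoarchean at 400 Myr.

Paleoarchean, 400 million years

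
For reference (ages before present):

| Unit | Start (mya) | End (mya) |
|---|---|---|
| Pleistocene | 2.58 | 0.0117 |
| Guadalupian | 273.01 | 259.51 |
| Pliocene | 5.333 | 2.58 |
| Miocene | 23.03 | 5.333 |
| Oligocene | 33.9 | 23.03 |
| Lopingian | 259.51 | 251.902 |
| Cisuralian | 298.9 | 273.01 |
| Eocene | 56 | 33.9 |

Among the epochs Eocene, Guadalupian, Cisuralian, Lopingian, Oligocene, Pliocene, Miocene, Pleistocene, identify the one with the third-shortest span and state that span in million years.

Start − end for each: Eocene 56 − 33.9 = 22.1; Guadalupian 273.01 − 259.51 = 13.5; Cisuralian 298.9 − 273.01 = 25.89; Lopingian 259.51 − 251.902 = 7.608; Oligocene 33.9 − 23.03 = 10.87; Pliocene 5.333 − 2.58 = 2.753; Miocene 23.03 − 5.333 = 17.697; Pleistocene 2.58 − 0.0117 = 2.5683.
Ranking these from shortest: Pleistocene < Pliocene < Lopingian < Oligocene < Guadalupian < Miocene < Eocene < Cisuralian.
Position 3 in that ranking is Lopingian, which lasted 7.608 Myr.

Lopingian, 7.608 million years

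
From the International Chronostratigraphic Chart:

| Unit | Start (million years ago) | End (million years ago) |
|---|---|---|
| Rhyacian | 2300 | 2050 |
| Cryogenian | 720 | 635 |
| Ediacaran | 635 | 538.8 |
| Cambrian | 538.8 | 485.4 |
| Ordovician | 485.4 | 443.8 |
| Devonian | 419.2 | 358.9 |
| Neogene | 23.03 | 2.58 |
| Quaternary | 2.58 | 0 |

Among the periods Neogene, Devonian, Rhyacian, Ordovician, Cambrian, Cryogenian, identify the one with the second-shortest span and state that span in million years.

Ordovician, 41.6 million years

Start − end for each: Neogene 23.03 − 2.58 = 20.45; Devonian 419.2 − 358.9 = 60.3; Rhyacian 2300 − 2050 = 250; Ordovician 485.4 − 443.8 = 41.6; Cambrian 538.8 − 485.4 = 53.4; Cryogenian 720 − 635 = 85.
Ranking these from shortest: Neogene < Ordovician < Cambrian < Devonian < Cryogenian < Rhyacian.
Position 2 in that ranking is Ordovician, which lasted 41.6 Myr.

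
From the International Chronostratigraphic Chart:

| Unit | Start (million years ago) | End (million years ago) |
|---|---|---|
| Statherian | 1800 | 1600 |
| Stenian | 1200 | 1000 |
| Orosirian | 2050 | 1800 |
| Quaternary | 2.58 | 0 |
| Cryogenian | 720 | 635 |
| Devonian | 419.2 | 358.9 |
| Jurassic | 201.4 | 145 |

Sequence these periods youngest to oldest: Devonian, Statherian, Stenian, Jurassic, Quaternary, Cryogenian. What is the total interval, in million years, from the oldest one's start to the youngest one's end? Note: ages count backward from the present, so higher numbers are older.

From the excerpt: Devonian 419.2–358.9; Statherian 1800–1600; Stenian 1200–1000; Jurassic 201.4–145; Quaternary 2.58–0; Cryogenian 720–635 (Ma).
Larger Ma is earlier, so the oldest is Statherian and the youngest is Quaternary; youngest to oldest: Quaternary, Jurassic, Devonian, Cryogenian, Stenian, Statherian.
Oldest start 1800 minus youngest end 0 gives 1800 Myr overall.

Quaternary → Jurassic → Devonian → Cryogenian → Stenian → Statherian; total span 1800 Myr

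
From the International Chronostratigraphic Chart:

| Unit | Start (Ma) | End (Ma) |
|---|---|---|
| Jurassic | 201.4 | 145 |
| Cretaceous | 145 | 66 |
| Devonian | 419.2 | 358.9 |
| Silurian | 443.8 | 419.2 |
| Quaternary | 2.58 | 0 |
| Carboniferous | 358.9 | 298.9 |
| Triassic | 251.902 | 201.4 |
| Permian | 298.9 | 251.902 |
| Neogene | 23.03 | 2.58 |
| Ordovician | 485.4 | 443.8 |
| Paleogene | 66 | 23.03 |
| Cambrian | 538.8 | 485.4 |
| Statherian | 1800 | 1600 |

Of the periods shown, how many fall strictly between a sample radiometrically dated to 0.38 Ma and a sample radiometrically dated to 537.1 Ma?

537.1 Ma sits inside the Cambrian (538.8–485.4) and 0.38 Ma inside the Quaternary (2.58–0); neither of those is wholly between the two dates.
The listed periods lying completely between them are Ordovician, Silurian, Devonian, Carboniferous, Permian, Triassic, Jurassic, Cretaceous, Paleogene, Neogene — 10 in all.

10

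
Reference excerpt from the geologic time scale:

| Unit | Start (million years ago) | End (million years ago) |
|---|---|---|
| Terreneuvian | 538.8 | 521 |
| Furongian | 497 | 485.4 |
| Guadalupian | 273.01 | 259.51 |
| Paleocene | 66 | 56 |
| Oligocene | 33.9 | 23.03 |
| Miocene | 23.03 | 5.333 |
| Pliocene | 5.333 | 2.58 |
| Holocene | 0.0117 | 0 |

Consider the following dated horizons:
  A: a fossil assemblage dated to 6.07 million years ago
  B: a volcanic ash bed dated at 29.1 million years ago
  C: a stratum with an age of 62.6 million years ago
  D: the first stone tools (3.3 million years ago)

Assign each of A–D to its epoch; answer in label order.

A: 6.07 Ma lies in 23.03–5.333 Ma, so Miocene.
B: 29.1 Ma lies in 33.9–23.03 Ma, so Oligocene.
C: 62.6 Ma lies in 66–56 Ma, so Paleocene.
D: 3.3 Ma lies in 5.333–2.58 Ma, so Pliocene.

A — Miocene; B — Oligocene; C — Paleocene; D — Pliocene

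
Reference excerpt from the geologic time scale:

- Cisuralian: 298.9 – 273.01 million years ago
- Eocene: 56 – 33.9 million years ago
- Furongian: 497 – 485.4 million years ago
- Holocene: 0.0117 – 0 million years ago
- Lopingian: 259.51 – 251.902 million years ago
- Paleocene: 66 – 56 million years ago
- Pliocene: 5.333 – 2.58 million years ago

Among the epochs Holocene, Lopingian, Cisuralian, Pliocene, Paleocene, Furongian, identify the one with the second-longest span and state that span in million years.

Durations: Holocene 0.0117; Lopingian 7.608; Cisuralian 25.89; Pliocene 2.753; Paleocene 10; Furongian 11.6 Myr.
Sorted longest-first: Cisuralian (25.89), Furongian (11.6), Paleocene (10), Lopingian (7.608), Pliocene (2.753), Holocene (0.0117).
The second longest is Furongian at 11.6 Myr.

Furongian, 11.6 million years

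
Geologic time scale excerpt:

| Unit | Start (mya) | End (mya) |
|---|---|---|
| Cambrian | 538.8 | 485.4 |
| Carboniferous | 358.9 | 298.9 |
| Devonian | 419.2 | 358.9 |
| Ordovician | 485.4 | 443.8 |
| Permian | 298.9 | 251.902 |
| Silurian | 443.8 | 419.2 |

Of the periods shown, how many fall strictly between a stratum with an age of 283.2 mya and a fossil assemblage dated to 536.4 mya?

536.4 Ma sits inside the Cambrian (538.8–485.4) and 283.2 Ma inside the Permian (298.9–251.902); neither of those is wholly between the two dates.
The listed periods lying completely between them are Ordovician, Silurian, Devonian, Carboniferous — 4 in all.

4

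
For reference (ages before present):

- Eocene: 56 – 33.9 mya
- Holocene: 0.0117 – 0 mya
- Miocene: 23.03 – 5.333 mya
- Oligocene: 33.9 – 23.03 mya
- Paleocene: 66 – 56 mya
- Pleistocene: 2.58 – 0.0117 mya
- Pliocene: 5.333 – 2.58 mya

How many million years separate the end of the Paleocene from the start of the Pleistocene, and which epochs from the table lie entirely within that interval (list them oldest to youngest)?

53.42 million years; Eocene, Oligocene, Miocene, Pliocene

End of Paleocene = 56 Ma; start of Pleistocene = 2.58 Ma.
Gap = 56 − 2.58 = 53.42 Myr.
Epochs wholly inside 56–2.58 Ma: Eocene (56–33.9), Oligocene (33.9–23.03), Miocene (23.03–5.333), Pliocene (5.333–2.58).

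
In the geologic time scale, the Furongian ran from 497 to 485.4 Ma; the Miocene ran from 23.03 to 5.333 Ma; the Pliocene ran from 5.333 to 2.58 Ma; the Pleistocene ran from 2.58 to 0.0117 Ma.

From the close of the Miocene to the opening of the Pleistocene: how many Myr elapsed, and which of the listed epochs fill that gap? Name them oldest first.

End of Miocene = 5.333 Ma; start of Pleistocene = 2.58 Ma.
Gap = 5.333 − 2.58 = 2.753 Myr.
Epochs wholly inside 5.333–2.58 Ma: Pliocene (5.333–2.58).

2.753 million years; Pliocene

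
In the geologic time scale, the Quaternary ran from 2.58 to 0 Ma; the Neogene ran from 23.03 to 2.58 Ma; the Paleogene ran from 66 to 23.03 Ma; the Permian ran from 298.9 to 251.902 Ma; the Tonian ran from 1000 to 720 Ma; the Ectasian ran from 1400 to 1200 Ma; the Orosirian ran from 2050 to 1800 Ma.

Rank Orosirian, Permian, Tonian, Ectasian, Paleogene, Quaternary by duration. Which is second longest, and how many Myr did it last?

Orosirian, 250 million years

Start − end for each: Orosirian 2050 − 1800 = 250; Permian 298.9 − 251.902 = 46.998; Tonian 1000 − 720 = 280; Ectasian 1400 − 1200 = 200; Paleogene 66 − 23.03 = 42.97; Quaternary 2.58 − 0 = 2.58.
Ranking these from longest: Tonian > Orosirian > Ectasian > Permian > Paleogene > Quaternary.
Position 2 in that ranking is Orosirian, which lasted 250 Myr.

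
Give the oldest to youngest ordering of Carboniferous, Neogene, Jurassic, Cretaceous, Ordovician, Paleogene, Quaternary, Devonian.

Ordovician → Devonian → Carboniferous → Jurassic → Cretaceous → Paleogene → Neogene → Quaternary

Era membership (oldest first within each) — Paleozoic: Ordovician, Devonian, Carboniferous; Mesozoic: Jurassic, Cretaceous; Cenozoic: Paleogene, Neogene, Quaternary. Paleozoic precedes Mesozoic, which precedes Cenozoic. Concatenating the groups in that era order gives oldest to youngest directly.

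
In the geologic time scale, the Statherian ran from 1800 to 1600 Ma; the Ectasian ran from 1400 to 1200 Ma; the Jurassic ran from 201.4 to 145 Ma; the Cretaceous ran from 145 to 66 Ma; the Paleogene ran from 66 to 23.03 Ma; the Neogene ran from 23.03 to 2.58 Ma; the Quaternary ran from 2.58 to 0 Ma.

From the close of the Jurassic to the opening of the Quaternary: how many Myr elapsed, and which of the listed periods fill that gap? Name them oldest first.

The Jurassic closes at 145 Ma and the Quaternary opens at 2.58 Ma, so the interval is 145 − 2.58 = 142.42 Myr.
A period fits inside if it starts at or after 145 Ma and ends at or before 2.58 Ma; oldest first that gives Cretaceous, Paleogene, Neogene.

142.42 million years; Cretaceous, Paleogene, Neogene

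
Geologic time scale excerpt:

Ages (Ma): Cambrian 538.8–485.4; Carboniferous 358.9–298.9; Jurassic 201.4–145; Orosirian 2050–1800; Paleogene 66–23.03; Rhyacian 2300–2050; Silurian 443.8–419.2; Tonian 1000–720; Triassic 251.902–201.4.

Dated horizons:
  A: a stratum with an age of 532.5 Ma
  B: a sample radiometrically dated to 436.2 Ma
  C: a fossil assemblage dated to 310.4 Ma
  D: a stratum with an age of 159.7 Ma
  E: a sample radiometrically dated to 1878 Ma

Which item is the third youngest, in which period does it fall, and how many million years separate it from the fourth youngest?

B, in the Silurian; 96.3 million years to A

Smaller Ma means younger, so youngest first: D 159.7 < C 310.4 < B 436.2 < A 532.5 < E 1878.
Counting 3 along gives B (436.2 Ma); the excerpt puts that inside the Silurian, 443.8–419.2 Ma.
Next in line is A (532.5 Ma), and 532.5 − 436.2 = 96.3 Myr.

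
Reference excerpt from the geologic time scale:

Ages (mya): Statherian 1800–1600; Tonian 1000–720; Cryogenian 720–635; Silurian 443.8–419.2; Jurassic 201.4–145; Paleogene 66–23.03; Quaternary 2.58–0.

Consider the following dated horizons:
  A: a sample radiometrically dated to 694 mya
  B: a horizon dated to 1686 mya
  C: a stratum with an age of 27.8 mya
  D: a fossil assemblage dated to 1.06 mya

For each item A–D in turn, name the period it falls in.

A: 694 Ma lies in 720–635 Ma, so Cryogenian.
B: 1686 Ma lies in 1800–1600 Ma, so Statherian.
C: 27.8 Ma lies in 66–23.03 Ma, so Paleogene.
D: 1.06 Ma lies in 2.58–0 Ma, so Quaternary.

A — Cryogenian; B — Statherian; C — Paleogene; D — Quaternary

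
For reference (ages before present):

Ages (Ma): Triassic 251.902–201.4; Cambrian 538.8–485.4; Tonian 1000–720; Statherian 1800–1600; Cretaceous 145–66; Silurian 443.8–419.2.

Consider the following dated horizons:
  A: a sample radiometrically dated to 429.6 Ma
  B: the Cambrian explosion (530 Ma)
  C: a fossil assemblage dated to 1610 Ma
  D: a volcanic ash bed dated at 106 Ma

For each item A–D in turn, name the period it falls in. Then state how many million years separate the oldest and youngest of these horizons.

A: 429.6 Ma lies in 443.8–419.2 Ma, so Silurian.
B: 530 Ma lies in 538.8–485.4 Ma, so Cambrian.
C: 1610 Ma lies in 1800–1600 Ma, so Statherian.
D: 106 Ma lies in 145–66 Ma, so Cretaceous.
Oldest = 1610 Ma, youngest = 106 Ma → span 1504 Myr.

A — Silurian; B — Cambrian; C — Statherian; D — Cretaceous; span 1504 million years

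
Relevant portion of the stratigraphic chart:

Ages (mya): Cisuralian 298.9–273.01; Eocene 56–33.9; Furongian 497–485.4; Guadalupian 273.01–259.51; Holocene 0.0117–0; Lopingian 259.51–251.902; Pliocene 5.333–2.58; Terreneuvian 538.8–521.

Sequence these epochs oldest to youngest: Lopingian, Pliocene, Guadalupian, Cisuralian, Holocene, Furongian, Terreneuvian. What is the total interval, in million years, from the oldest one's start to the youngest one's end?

Terreneuvian → Furongian → Cisuralian → Guadalupian → Lopingian → Pliocene → Holocene; total span 538.8 Myr

From the excerpt: Lopingian 259.51–251.902; Pliocene 5.333–2.58; Guadalupian 273.01–259.51; Cisuralian 298.9–273.01; Holocene 0.0117–0; Furongian 497–485.4; Terreneuvian 538.8–521 (Ma).
Larger Ma is earlier, so the oldest is Terreneuvian and the youngest is Holocene; oldest to youngest: Terreneuvian, Furongian, Cisuralian, Guadalupian, Lopingian, Pliocene, Holocene.
Oldest start 538.8 minus youngest end 0 gives 538.8 Myr overall.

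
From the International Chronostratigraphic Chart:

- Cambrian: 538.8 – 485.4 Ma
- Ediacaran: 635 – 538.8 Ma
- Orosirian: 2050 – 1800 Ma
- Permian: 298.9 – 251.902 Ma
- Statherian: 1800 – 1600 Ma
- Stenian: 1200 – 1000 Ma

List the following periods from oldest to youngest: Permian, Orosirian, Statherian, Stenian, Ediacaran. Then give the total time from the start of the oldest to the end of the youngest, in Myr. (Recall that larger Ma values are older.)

Start ages (Ma): Orosirian 2050, Statherian 1800, Stenian 1200, Ediacaran 635, Permian 298.9.
Ordered oldest to youngest: Orosirian, Statherian, Stenian, Ediacaran, Permian.
Span = 2050 − 251.902 = 1798.098 Myr.

Orosirian → Statherian → Stenian → Ediacaran → Permian; total span 1798.098 Myr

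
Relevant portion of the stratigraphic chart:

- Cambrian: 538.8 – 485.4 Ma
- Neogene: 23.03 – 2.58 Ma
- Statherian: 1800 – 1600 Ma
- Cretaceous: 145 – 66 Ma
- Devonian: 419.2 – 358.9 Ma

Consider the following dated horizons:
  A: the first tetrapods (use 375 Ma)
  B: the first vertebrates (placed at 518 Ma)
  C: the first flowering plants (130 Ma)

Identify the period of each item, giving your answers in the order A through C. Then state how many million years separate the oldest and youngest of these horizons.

A — Devonian; B — Cambrian; C — Cretaceous; span 388 million years

Match each age against the start–end ranges in the excerpt: A = 375 Ma → Devonian (419.2–358.9); B = 518 Ma → Cambrian (538.8–485.4); C = 130 Ma → Cretaceous (145–66).
The largest age is 518 Ma and the smallest is 130 Ma; their difference is 388 Myr.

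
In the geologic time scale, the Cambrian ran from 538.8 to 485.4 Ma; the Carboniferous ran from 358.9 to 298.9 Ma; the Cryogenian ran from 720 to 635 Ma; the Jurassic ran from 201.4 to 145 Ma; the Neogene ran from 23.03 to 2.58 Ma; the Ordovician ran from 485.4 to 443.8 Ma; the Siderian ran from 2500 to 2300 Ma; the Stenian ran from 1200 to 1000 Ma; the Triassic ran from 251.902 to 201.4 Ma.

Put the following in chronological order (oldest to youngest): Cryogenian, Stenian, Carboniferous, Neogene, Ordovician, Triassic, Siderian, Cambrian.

Read off each span (Ma): Cryogenian 720–635; Stenian 1200–1000; Carboniferous 358.9–298.9; Neogene 23.03–2.58; Ordovician 485.4–443.8; Triassic 251.902–201.4; Siderian 2500–2300; Cambrian 538.8–485.4.
Larger Ma is older, so oldest→youngest is Siderian, Stenian, Cryogenian, Cambrian, Ordovician, Carboniferous, Triassic, Neogene.

Siderian, then Stenian, then Cryogenian, then Cambrian, then Ordovician, then Carboniferous, then Triassic, then Neogene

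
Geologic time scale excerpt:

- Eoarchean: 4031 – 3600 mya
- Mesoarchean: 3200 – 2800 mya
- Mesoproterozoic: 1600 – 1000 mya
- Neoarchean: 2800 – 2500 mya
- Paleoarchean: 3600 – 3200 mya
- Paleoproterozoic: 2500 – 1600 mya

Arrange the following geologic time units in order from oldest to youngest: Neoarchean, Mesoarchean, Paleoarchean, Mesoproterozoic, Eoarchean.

Eoarchean, Paleoarchean, Mesoarchean, Neoarchean, Mesoproterozoic

The oldest of these is Eoarchean (starts 4031 Ma) and the youngest is Mesoproterozoic (ends 1000 Ma).
In between, by decreasing start age: Paleoarchean (3600), Mesoarchean (3200), Neoarchean (2800).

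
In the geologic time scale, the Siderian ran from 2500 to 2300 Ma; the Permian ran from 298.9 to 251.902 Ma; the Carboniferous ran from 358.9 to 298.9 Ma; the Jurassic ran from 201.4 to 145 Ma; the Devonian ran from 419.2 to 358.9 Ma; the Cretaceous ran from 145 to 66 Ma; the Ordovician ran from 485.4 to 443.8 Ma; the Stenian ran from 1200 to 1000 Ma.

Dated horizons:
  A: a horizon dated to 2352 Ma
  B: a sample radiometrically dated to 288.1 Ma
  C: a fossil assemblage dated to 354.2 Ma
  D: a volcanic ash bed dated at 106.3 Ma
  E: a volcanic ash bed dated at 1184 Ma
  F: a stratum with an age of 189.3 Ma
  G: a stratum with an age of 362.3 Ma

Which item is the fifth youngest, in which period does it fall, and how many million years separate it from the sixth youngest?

Smaller Ma means younger, so youngest first: D 106.3 < F 189.3 < B 288.1 < C 354.2 < G 362.3 < E 1184 < A 2352.
Counting 5 along gives G (362.3 Ma); the excerpt puts that inside the Devonian, 419.2–358.9 Ma.
Next in line is E (1184 Ma), and 1184 − 362.3 = 821.7 Myr.

G, in the Devonian; 821.7 million years to E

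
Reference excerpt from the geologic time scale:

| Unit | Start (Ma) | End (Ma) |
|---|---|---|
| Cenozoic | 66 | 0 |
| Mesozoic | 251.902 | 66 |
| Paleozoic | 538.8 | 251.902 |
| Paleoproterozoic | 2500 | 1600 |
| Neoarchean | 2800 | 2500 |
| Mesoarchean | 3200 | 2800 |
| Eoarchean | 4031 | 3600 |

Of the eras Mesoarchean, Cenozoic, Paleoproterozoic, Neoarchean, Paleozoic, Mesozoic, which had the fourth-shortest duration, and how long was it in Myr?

Durations: Mesoarchean 400; Cenozoic 66; Paleoproterozoic 900; Neoarchean 300; Paleozoic 286.898; Mesozoic 185.902 Myr.
Sorted shortest-first: Cenozoic (66), Mesozoic (185.902), Paleozoic (286.898), Neoarchean (300), Mesoarchean (400), Paleoproterozoic (900).
The fourth shortest is Neoarchean at 300 Myr.

Neoarchean, 300 million years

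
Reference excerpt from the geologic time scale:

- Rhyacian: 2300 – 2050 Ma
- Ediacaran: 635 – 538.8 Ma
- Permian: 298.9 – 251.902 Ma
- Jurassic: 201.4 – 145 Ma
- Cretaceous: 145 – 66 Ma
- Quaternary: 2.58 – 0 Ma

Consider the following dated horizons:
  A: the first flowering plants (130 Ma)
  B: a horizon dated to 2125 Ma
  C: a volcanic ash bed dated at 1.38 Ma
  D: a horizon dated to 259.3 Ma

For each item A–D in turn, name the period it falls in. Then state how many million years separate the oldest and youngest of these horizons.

Match each age against the start–end ranges in the excerpt: A = 130 Ma → Cretaceous (145–66); B = 2125 Ma → Rhyacian (2300–2050); C = 1.38 Ma → Quaternary (2.58–0); D = 259.3 Ma → Permian (298.9–251.902).
The largest age is 2125 Ma and the smallest is 1.38 Ma; their difference is 2123.62 Myr.

A — Cretaceous; B — Rhyacian; C — Quaternary; D — Permian; span 2123.62 million years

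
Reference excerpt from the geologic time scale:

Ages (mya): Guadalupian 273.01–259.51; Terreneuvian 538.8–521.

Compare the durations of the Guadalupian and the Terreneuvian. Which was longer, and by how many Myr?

Guadalupian: 273.01 − 259.51 = 13.5 Myr.
Terreneuvian: 538.8 − 521 = 17.8 Myr.
Difference: 17.8 − 13.5 = 4.3 Myr, so the Terreneuvian was longer.

Terreneuvian, by 4.3 million years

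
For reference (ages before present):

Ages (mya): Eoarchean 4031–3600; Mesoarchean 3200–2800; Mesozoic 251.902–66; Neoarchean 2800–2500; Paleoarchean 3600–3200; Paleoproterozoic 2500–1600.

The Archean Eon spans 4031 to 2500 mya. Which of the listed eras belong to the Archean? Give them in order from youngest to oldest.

Neoarchean, Mesoarchean, Paleoarchean, Eoarchean

Eras with both bounds inside 4031–2500 Ma: Neoarchean (2800–2500), Mesoarchean (3200–2800), Paleoarchean (3600–3200), Eoarchean (4031–3600).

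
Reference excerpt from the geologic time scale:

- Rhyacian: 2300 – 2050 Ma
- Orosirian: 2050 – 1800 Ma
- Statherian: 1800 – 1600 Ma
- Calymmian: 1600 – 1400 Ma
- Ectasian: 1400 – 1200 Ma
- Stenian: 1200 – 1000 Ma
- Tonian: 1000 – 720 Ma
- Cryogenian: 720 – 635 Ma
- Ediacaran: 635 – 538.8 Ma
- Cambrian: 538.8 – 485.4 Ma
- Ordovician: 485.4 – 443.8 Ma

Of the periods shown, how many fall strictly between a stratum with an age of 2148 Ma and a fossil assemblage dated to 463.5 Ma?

9

2148 Ma sits inside the Rhyacian (2300–2050) and 463.5 Ma inside the Ordovician (485.4–443.8); neither of those is wholly between the two dates.
The listed periods lying completely between them are Orosirian, Statherian, Calymmian, Ectasian, Stenian, Tonian, Cryogenian, Ediacaran, Cambrian — 9 in all.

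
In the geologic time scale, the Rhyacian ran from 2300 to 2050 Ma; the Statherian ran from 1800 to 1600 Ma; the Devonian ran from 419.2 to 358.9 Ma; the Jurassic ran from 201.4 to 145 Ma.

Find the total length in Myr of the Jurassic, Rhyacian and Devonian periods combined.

366.7 million years

Each duration: Jurassic = 56.4; Rhyacian = 250; Devonian = 60.3.
Sum: 56.4 + 250 + 60.3 = 366.7 Myr.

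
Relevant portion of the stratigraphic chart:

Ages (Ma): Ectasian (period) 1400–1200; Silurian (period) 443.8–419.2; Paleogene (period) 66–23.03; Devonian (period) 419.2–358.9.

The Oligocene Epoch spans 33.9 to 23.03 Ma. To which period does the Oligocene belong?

Paleogene

The Oligocene (33.9–23.03 Ma) lies entirely within 66–23.03 Ma, the Paleogene Period.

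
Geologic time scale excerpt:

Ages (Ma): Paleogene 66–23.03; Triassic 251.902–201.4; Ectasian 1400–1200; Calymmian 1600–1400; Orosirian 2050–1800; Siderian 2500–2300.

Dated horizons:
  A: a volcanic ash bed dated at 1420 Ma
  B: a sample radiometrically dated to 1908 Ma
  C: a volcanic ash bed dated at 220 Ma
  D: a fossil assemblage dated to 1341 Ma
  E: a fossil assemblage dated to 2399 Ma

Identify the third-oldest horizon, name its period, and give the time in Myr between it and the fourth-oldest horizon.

A, in the Calymmian; 79 million years to D

Sorted oldest-first by Ma: E (2399), B (1908), A (1420), D (1341), C (220).
The third oldest is A at 1420 Ma, which lies in 1600–1400 Ma: the Calymmian.
The fourth oldest is D at 1341 Ma; separation = |1420 − 1341| = 79 Myr.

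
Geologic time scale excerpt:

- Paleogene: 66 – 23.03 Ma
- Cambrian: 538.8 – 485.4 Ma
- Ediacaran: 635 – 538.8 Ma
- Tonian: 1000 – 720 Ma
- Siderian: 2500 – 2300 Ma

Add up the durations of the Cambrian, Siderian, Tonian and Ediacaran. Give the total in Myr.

Each duration: Cambrian = 53.4; Siderian = 200; Tonian = 280; Ediacaran = 96.2.
Sum: 53.4 + 200 + 280 + 96.2 = 629.6 Myr.

629.6 million years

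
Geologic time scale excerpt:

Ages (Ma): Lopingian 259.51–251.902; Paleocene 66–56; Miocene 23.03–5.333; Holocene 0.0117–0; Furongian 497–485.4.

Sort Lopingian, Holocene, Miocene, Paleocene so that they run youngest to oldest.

Holocene, then Miocene, then Paleocene, then Lopingian

Read off each span (Ma): Lopingian 259.51–251.902; Holocene 0.0117–0; Miocene 23.03–5.333; Paleocene 66–56.
Larger Ma is older, so oldest→youngest is Lopingian, Paleocene, Miocene, Holocene; reverse it for youngest→oldest.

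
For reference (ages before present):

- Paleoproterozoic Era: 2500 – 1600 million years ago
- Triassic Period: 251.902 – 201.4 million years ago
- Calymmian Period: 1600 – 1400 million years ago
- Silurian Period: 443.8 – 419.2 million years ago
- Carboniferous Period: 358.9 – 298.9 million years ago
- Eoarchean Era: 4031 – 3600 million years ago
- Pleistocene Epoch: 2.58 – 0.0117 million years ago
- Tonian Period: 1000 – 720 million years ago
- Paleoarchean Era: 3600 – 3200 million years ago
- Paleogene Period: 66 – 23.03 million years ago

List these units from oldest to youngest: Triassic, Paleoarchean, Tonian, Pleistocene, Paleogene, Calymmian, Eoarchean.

Read off each span (Ma): Triassic 251.902–201.4; Paleoarchean 3600–3200; Tonian 1000–720; Pleistocene 2.58–0.0117; Paleogene 66–23.03; Calymmian 1600–1400; Eoarchean 4031–3600.
Larger Ma is older, so oldest→youngest is Eoarchean, Paleoarchean, Calymmian, Tonian, Triassic, Paleogene, Pleistocene.

Eoarchean, Paleoarchean, Calymmian, Tonian, Triassic, Paleogene, Pleistocene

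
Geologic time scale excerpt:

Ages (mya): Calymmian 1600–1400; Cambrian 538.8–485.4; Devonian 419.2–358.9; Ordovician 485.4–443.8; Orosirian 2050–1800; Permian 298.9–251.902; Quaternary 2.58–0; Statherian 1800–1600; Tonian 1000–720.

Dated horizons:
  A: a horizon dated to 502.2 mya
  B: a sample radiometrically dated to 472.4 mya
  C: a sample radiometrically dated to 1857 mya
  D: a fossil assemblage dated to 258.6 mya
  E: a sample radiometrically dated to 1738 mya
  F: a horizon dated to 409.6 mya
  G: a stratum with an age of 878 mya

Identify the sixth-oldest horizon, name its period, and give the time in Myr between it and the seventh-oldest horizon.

F, in the Devonian; 151 million years to D

Larger Ma means older, so oldest first: C 1857 > E 1738 > G 878 > A 502.2 > B 472.4 > F 409.6 > D 258.6.
Counting 6 along gives F (409.6 Ma); the excerpt puts that inside the Devonian, 419.2–358.9 Ma.
Next in line is D (258.6 Ma), and 409.6 − 258.6 = 151 Myr.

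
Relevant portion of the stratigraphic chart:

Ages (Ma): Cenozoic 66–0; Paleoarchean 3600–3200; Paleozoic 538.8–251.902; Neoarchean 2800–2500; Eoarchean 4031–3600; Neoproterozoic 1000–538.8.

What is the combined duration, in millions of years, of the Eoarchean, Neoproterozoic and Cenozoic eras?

958.2 million years

Each duration: Eoarchean = 431; Neoproterozoic = 461.2; Cenozoic = 66.
Sum: 431 + 461.2 + 66 = 958.2 Myr.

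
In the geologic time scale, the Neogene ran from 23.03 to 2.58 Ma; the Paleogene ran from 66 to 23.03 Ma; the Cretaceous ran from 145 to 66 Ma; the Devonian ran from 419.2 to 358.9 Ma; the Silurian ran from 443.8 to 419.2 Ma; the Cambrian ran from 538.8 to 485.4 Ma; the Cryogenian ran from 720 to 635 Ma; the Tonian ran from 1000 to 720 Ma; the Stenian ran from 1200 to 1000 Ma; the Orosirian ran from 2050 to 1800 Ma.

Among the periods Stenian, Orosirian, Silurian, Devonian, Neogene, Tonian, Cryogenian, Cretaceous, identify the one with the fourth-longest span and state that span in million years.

Cryogenian, 85 million years

Start − end for each: Stenian 1200 − 1000 = 200; Orosirian 2050 − 1800 = 250; Silurian 443.8 − 419.2 = 24.6; Devonian 419.2 − 358.9 = 60.3; Neogene 23.03 − 2.58 = 20.45; Tonian 1000 − 720 = 280; Cryogenian 720 − 635 = 85; Cretaceous 145 − 66 = 79.
Ranking these from longest: Tonian > Orosirian > Stenian > Cryogenian > Cretaceous > Devonian > Silurian > Neogene.
Position 4 in that ranking is Cryogenian, which lasted 85 Myr.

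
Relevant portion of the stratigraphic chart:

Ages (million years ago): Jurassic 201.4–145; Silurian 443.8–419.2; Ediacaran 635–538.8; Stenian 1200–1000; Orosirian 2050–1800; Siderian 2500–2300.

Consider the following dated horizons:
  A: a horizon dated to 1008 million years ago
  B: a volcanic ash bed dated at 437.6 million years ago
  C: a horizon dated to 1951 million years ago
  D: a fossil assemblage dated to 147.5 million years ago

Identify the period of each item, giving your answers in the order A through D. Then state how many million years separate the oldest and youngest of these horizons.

A — Stenian; B — Silurian; C — Orosirian; D — Jurassic; span 1803.5 million years

A: 1008 Ma lies in 1200–1000 Ma, so Stenian.
B: 437.6 Ma lies in 443.8–419.2 Ma, so Silurian.
C: 1951 Ma lies in 2050–1800 Ma, so Orosirian.
D: 147.5 Ma lies in 201.4–145 Ma, so Jurassic.
Oldest = 1951 Ma, youngest = 147.5 Ma → span 1803.5 Myr.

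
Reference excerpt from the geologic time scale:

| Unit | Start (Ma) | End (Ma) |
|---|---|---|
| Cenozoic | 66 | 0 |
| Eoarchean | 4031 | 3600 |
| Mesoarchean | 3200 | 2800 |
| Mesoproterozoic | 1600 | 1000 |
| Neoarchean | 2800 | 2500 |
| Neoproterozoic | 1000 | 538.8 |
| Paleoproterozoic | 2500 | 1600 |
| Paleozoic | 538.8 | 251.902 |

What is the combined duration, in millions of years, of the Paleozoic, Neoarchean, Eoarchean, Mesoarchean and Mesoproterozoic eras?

2017.898 million years

Each duration: Paleozoic = 286.898; Neoarchean = 300; Eoarchean = 431; Mesoarchean = 400; Mesoproterozoic = 600.
Sum: 286.898 + 300 + 431 + 400 + 600 = 2017.898 Myr.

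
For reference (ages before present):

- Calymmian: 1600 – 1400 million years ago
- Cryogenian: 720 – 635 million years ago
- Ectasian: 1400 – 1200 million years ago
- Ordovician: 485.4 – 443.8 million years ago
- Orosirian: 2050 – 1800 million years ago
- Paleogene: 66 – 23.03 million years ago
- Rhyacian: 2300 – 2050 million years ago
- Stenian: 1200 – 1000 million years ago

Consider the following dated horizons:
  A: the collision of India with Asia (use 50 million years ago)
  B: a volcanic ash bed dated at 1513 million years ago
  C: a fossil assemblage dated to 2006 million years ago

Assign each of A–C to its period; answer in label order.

A: 50 Ma lies in 66–23.03 Ma, so Paleogene.
B: 1513 Ma lies in 1600–1400 Ma, so Calymmian.
C: 2006 Ma lies in 2050–1800 Ma, so Orosirian.

A — Paleogene; B — Calymmian; C — Orosirian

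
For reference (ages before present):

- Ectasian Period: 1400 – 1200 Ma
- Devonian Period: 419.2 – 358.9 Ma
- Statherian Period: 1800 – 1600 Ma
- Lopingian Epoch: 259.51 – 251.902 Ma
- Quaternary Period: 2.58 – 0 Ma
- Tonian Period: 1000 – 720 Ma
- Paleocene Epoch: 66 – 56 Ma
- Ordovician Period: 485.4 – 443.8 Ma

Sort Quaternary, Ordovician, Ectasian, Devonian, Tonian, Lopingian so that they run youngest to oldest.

Quaternary, Lopingian, Devonian, Ordovician, Tonian, Ectasian

The oldest of these is Ectasian (starts 1400 Ma) and the youngest is Quaternary (ends 0 Ma).
In between, by decreasing start age: Tonian (1000), Ordovician (485.4), Devonian (419.2), Lopingian (259.51).
Listing youngest first means reversing that sequence.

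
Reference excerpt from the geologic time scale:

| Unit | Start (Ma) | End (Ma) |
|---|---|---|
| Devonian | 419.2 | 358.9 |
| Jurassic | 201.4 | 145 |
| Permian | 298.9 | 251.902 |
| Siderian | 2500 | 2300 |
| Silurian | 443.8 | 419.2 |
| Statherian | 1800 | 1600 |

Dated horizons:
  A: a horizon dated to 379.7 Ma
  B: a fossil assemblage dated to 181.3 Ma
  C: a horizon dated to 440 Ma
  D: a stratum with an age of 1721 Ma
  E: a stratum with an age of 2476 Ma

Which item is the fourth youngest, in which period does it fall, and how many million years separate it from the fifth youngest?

D, in the Statherian; 755 million years to E

Smaller Ma means younger, so youngest first: B 181.3 < A 379.7 < C 440 < D 1721 < E 2476.
Counting 4 along gives D (1721 Ma); the excerpt puts that inside the Statherian, 1800–1600 Ma.
Next in line is E (2476 Ma), and 2476 − 1721 = 755 Myr.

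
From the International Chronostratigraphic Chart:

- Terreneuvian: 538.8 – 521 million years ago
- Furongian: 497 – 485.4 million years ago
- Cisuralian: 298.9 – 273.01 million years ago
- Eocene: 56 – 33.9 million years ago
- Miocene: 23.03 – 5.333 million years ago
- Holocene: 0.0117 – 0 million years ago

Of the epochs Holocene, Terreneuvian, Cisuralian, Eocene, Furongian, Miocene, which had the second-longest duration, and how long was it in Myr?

Eocene, 22.1 million years

Durations: Holocene 0.0117; Terreneuvian 17.8; Cisuralian 25.89; Eocene 22.1; Furongian 11.6; Miocene 17.697 Myr.
Sorted longest-first: Cisuralian (25.89), Eocene (22.1), Terreneuvian (17.8), Miocene (17.697), Furongian (11.6), Holocene (0.0117).
The second longest is Eocene at 22.1 Myr.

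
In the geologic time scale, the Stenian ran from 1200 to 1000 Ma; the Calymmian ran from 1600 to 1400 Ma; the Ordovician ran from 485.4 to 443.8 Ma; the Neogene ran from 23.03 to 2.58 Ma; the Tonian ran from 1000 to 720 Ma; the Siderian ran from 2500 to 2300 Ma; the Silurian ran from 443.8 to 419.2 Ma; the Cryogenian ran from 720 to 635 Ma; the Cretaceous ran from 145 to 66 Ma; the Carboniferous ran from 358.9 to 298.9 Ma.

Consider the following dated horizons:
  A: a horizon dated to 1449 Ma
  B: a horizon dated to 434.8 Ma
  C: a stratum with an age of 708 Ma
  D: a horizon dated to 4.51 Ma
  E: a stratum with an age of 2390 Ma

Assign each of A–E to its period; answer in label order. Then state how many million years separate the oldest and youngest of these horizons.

Match each age against the start–end ranges in the excerpt: A = 1449 Ma → Calymmian (1600–1400); B = 434.8 Ma → Silurian (443.8–419.2); C = 708 Ma → Cryogenian (720–635); D = 4.51 Ma → Neogene (23.03–2.58); E = 2390 Ma → Siderian (2500–2300).
The largest age is 2390 Ma and the smallest is 4.51 Ma; their difference is 2385.49 Myr.

A — Calymmian; B — Silurian; C — Cryogenian; D — Neogene; E — Siderian; span 2385.49 million years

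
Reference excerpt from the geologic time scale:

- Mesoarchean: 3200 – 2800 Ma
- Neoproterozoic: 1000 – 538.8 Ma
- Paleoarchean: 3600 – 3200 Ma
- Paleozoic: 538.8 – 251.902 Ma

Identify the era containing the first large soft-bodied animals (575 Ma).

Neoproterozoic

575 Ma lies between 1000 and 538.8 Ma, so it falls in the Neoproterozoic.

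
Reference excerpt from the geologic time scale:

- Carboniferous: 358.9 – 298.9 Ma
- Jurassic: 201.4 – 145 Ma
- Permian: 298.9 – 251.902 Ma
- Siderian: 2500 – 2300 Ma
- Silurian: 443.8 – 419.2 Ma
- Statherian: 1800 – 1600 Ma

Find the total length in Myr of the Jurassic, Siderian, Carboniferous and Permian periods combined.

Duration is start − end for each: (201.4 − 145) + (2500 − 2300) + (358.9 − 298.9) + (298.9 − 251.902).
That is 56.4 + 200 + 60 + 46.998, which totals 363.398 million years.

363.398 million years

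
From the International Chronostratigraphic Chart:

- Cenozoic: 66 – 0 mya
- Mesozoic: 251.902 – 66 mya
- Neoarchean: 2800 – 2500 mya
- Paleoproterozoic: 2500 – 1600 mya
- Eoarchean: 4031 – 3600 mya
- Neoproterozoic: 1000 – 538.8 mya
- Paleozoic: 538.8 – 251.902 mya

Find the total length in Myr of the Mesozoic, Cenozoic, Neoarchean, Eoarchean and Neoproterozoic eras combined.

1444.102 million years

Duration is start − end for each: (251.902 − 66) + (66 − 0) + (2800 − 2500) + (4031 − 3600) + (1000 − 538.8).
That is 185.902 + 66 + 300 + 431 + 461.2, which totals 1444.102 million years.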